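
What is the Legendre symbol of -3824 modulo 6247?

1

(-3824/6247)
  = (2423/6247)    [-3824 ≡ 2423 mod 6247]
  = -(6247/2423)    [QR: both ≡ 3 mod 4, sign flips]
  = -(1401/2423)    [6247 ≡ 1401 mod 2423]
  = -(2423/1401)    [QR: 1401 ≡ 1 mod 4, sign kept]
  = -(1022/1401)    [2423 ≡ 1022 mod 1401]
  = -(511/1401)    [1401 ≡ 1 mod 8 ⇒ (2/1401) = +1]
  = -(1401/511)    [QR: 1401 ≡ 1 mod 4, sign kept]
  = -(379/511)    [1401 ≡ 379 mod 511]
  = (511/379)    [QR: both ≡ 3 mod 4, sign flips]
  = (132/379)    [511 ≡ 132 mod 379]
  = (33/379)    [379 ≡ 3 mod 8 ⇒ (2/379)^2 = +1]
  = (379/33)    [QR: 33 ≡ 1 mod 4, sign kept]
  = (16/33)    [379 ≡ 16 mod 33]
  = (1/33)    [33 ≡ 1 mod 8 ⇒ (2/33)^4 = +1]
  = 1    [(1/33) = 1]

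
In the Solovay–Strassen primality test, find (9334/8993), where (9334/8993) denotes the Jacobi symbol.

1

(9334/8993)
  = (341/8993)    [9334 ≡ 341 mod 8993]
  = (8993/341)    [QR: 341 ≡ 1 mod 4, sign kept]
  = (127/341)    [8993 ≡ 127 mod 341]
  = (341/127)    [QR: 341 ≡ 1 mod 4, sign kept]
  = (87/127)    [341 ≡ 87 mod 127]
  = -(127/87)    [QR: both ≡ 3 mod 4, sign flips]
  = -(40/87)    [127 ≡ 40 mod 87]
  = -(5/87)    [87 ≡ 7 mod 8 ⇒ (2/87)^3 = +1]
  = -(87/5)    [QR: 5 ≡ 1 mod 4, sign kept]
  = -(2/5)    [87 ≡ 2 mod 5]
  = (1/5)    [5 ≡ 5 mod 8 ⇒ (2/5) = -1]
  = 1    [(1/5) = 1]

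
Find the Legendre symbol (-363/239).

-1

(-363/239)
  = (115/239)    [-363 ≡ 115 mod 239]
  = -(239/115)    [QR: both ≡ 3 mod 4, sign flips]
  = -(9/115)    [239 ≡ 9 mod 115]
  = -(115/9)    [QR: 9 ≡ 1 mod 4, sign kept]
  = -(7/9)    [115 ≡ 7 mod 9]
  = -(9/7)    [QR: 9 ≡ 1 mod 4, sign kept]
  = -(2/7)    [9 ≡ 2 mod 7]
  = -(1/7)    [7 ≡ 7 mod 8 ⇒ (2/7) = +1]
  = -1    [(1/7) = 1]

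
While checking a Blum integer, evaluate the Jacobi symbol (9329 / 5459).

1

Reduce the numerator: 9329 ≡ 3870 (mod 5459), so (9329 / 5459) = (3870 / 5459).
Factor out 2: 3870 = 2·1935. Since 5459 ≡ 3 (mod 8), (2 / 5459) = -1. Now have -(1935 / 5459).
Both 1935 ≡ 3 and 5459 ≡ 3 (mod 4), so reciprocity gives (1935 / 5459) = -(5459 / 1935). Reduce: 5459 ≡ 1589 (mod 1935). Now have (1589 / 1935).
1589 ≡ 1 (mod 4), so quadratic reciprocity gives (1589 / 1935) = (1935 / 1589). Reduce: 1935 ≡ 346 (mod 1589). Now have (346 / 1589).
Factor out 2: 346 = 2·173. Since 1589 ≡ 5 (mod 8), (2 / 1589) = -1. Now have -(173 / 1589).
173 ≡ 1 (mod 4), so quadratic reciprocity gives (173 / 1589) = (1589 / 173). Reduce: 1589 ≡ 32 (mod 173). Now have -(32 / 173).
Factor out 2: 32 = 2^5. Since 173 ≡ 5 (mod 8), (2 / 173) = -1, and (2 / 173)^5 = -1. Now have (1 / 173).
(1 / 173) = 1. Collecting the sign factors: 1.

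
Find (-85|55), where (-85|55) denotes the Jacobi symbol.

(-85|55)
  = (25|55)    [-85 ≡ 25 mod 55]
  = (55|25)    [QR: 25 ≡ 1 mod 4, sign kept]
  = (5|25)    [55 ≡ 5 mod 25]
  = (25|5)    [QR: 5 ≡ 1 mod 4, sign kept]
  = (0|5)    [25 ≡ 0 mod 5]
  = 0    [numerator 0, gcd > 1]

0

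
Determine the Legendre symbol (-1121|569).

(-1121|569)
  = (1121|569)    [569 ≡ 1 mod 4 ⇒ (-1|569) = +1]
  = (552|569)    [1121 ≡ 552 mod 569]
  = (69|569)    [569 ≡ 1 mod 8 ⇒ (2|569)^3 = +1]
  = (569|69)    [QR: 69 ≡ 1 mod 4, sign kept]
  = (17|69)    [569 ≡ 17 mod 69]
  = (69|17)    [QR: 17 ≡ 1 mod 4, sign kept]
  = (1|17)    [69 ≡ 1 mod 17]
  = 1    [(1|17) = 1]

1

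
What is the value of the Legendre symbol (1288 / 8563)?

1

Factor out 2: 1288 = 2^3·161. Since 8563 ≡ 3 (mod 8), (2 / 8563) = -1, and (2 / 8563)^3 = -1. Now have -(161 / 8563).
161 ≡ 1 (mod 4), so quadratic reciprocity gives (161 / 8563) = (8563 / 161). Reduce: 8563 ≡ 30 (mod 161). Now have -(30 / 161).
Factor out 2: 30 = 2·15. Since 161 ≡ 1 (mod 8), (2 / 161) = +1. Now have -(15 / 161).
161 ≡ 1 (mod 4), so quadratic reciprocity gives (15 / 161) = (161 / 15). Reduce: 161 ≡ 11 (mod 15). Now have -(11 / 15).
Both 11 ≡ 3 and 15 ≡ 3 (mod 4), so reciprocity gives (11 / 15) = -(15 / 11). Reduce: 15 ≡ 4 (mod 11). Now have (4 / 11).
Factor out 2: 4 = 2^2. Since 11 ≡ 3 (mod 8), (2 / 11) = -1, and (2 / 11)^2 = +1. Now have (1 / 11).
(1 / 11) = 1. Collecting the sign factors: 1.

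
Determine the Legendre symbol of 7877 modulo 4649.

1

(7877/4649)
  = (3228/4649)    [7877 ≡ 3228 mod 4649]
  = (807/4649)    [4649 ≡ 1 mod 8 ⇒ (2/4649)^2 = +1]
  = (4649/807)    [QR: 4649 ≡ 1 mod 4, sign kept]
  = (614/807)    [4649 ≡ 614 mod 807]
  = (307/807)    [807 ≡ 7 mod 8 ⇒ (2/807) = +1]
  = -(807/307)    [QR: both ≡ 3 mod 4, sign flips]
  = -(193/307)    [807 ≡ 193 mod 307]
  = -(307/193)    [QR: 193 ≡ 1 mod 4, sign kept]
  = -(114/193)    [307 ≡ 114 mod 193]
  = -(57/193)    [193 ≡ 1 mod 8 ⇒ (2/193) = +1]
  = -(193/57)    [QR: 57 ≡ 1 mod 4, sign kept]
  = -(22/57)    [193 ≡ 22 mod 57]
  = -(11/57)    [57 ≡ 1 mod 8 ⇒ (2/57) = +1]
  = -(57/11)    [QR: 57 ≡ 1 mod 4, sign kept]
  = -(2/11)    [57 ≡ 2 mod 11]
  = (1/11)    [11 ≡ 3 mod 8 ⇒ (2/11) = -1]
  = 1    [(1/11) = 1]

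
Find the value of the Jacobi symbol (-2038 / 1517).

(-2038 / 1517)
  = (2038 / 1517)    [1517 ≡ 1 mod 4 ⇒ (-1 / 1517) = +1]
  = (521 / 1517)    [2038 ≡ 521 mod 1517]
  = (1517 / 521)    [QR: 521 ≡ 1 mod 4, sign kept]
  = (475 / 521)    [1517 ≡ 475 mod 521]
  = (521 / 475)    [QR: 521 ≡ 1 mod 4, sign kept]
  = (46 / 475)    [521 ≡ 46 mod 475]
  = -(23 / 475)    [475 ≡ 3 mod 8 ⇒ (2 / 475) = -1]
  = (475 / 23)    [QR: both ≡ 3 mod 4, sign flips]
  = (15 / 23)    [475 ≡ 15 mod 23]
  = -(23 / 15)    [QR: both ≡ 3 mod 4, sign flips]
  = -(8 / 15)    [23 ≡ 8 mod 15]
  = -(1 / 15)    [15 ≡ 7 mod 8 ⇒ (2 / 15)^3 = +1]
  = -1    [(1 / 15) = 1]

-1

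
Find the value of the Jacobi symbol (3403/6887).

-1

Both 3403 ≡ 3 and 6887 ≡ 3 (mod 4), so reciprocity gives (3403/6887) = -(6887/3403). Reduce: 6887 ≡ 81 (mod 3403). Now have -(81/3403).
81 ≡ 1 (mod 4), so quadratic reciprocity gives (81/3403) = (3403/81). Reduce: 3403 ≡ 1 (mod 81). Now have -(1/81).
(1/81) = 1. Collecting the sign factors: -1.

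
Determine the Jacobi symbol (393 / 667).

393 ≡ 1 (mod 4), so quadratic reciprocity gives (393 / 667) = (667 / 393). Reduce: 667 ≡ 274 (mod 393). Now have (274 / 393).
Factor out 2: 274 = 2·137. Since 393 ≡ 1 (mod 8), (2 / 393) = +1. Now have (137 / 393).
137 ≡ 1 (mod 4), so quadratic reciprocity gives (137 / 393) = (393 / 137). Reduce: 393 ≡ 119 (mod 137). Now have (119 / 137).
137 ≡ 1 (mod 4), so quadratic reciprocity gives (119 / 137) = (137 / 119). Reduce: 137 ≡ 18 (mod 119). Now have (18 / 119).
Factor out 2: 18 = 2·9. Since 119 ≡ 7 (mod 8), (2 / 119) = +1. Now have (9 / 119).
9 ≡ 1 (mod 4), so quadratic reciprocity gives (9 / 119) = (119 / 9). Reduce: 119 ≡ 2 (mod 9). Now have (2 / 9).
Factor out 2: 2 = 2. Since 9 ≡ 1 (mod 8), (2 / 9) = +1. Now have (1 / 9).
(1 / 9) = 1. Collecting the sign factors: 1.

1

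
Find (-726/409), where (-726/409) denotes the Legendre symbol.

Pull out -1: (-726/409) = (-1/409)·(726/409). Since 409 ≡ 1 (mod 4), (-1/409) = +1. Now have (726/409).
Reduce the numerator: 726 ≡ 317 (mod 409), so (726/409) = (317/409).
317 ≡ 1 (mod 4), so quadratic reciprocity gives (317/409) = (409/317). Reduce: 409 ≡ 92 (mod 317). Now have (92/317).
Factor out 2: 92 = 2^2·23. Since 317 ≡ 5 (mod 8), (2/317) = -1, and (2/317)^2 = +1. Now have (23/317).
317 ≡ 1 (mod 4), so quadratic reciprocity gives (23/317) = (317/23). Reduce: 317 ≡ 18 (mod 23). Now have (18/23).
Factor out 2: 18 = 2·9. Since 23 ≡ 7 (mod 8), (2/23) = +1. Now have (9/23).
9 ≡ 1 (mod 4), so quadratic reciprocity gives (9/23) = (23/9). Reduce: 23 ≡ 5 (mod 9). Now have (5/9).
5 ≡ 1 (mod 4), so quadratic reciprocity gives (5/9) = (9/5). Reduce: 9 ≡ 4 (mod 5). Now have (4/5).
Factor out 2: 4 = 2^2. Since 5 ≡ 5 (mod 8), (2/5) = -1, and (2/5)^2 = +1. Now have (1/5).
(1/5) = 1. Collecting the sign factors: 1.

1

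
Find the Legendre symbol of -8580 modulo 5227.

-1

Reduce the numerator: -8580 ≡ 1874 (mod 5227), so (-8580/5227) = (1874/5227).
Factor out 2: 1874 = 2·937. Since 5227 ≡ 3 (mod 8), (2/5227) = -1. Now have -(937/5227).
937 ≡ 1 (mod 4), so quadratic reciprocity gives (937/5227) = (5227/937). Reduce: 5227 ≡ 542 (mod 937). Now have -(542/937).
Factor out 2: 542 = 2·271. Since 937 ≡ 1 (mod 8), (2/937) = +1. Now have -(271/937).
937 ≡ 1 (mod 4), so quadratic reciprocity gives (271/937) = (937/271). Reduce: 937 ≡ 124 (mod 271). Now have -(124/271).
Factor out 2: 124 = 2^2·31. Since 271 ≡ 7 (mod 8), (2/271) = +1, and (2/271)^2 = +1. Now have -(31/271).
Both 31 ≡ 3 and 271 ≡ 3 (mod 4), so reciprocity gives (31/271) = -(271/31). Reduce: 271 ≡ 23 (mod 31). Now have (23/31).
Both 23 ≡ 3 and 31 ≡ 3 (mod 4), so reciprocity gives (23/31) = -(31/23). Reduce: 31 ≡ 8 (mod 23). Now have -(8/23).
Factor out 2: 8 = 2^3. Since 23 ≡ 7 (mod 8), (2/23) = +1, and (2/23)^3 = +1. Now have -(1/23).
(1/23) = 1. Collecting the sign factors: -1.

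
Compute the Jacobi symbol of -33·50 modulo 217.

-1

By multiplicativity, (-33·50/217) = (-33/217)·(50/217).
First factor (-33/217):
(-33/217)
  = (33/217)    [217 ≡ 1 mod 4 ⇒ (-1/217) = +1]
  = (217/33)    [QR: 33 ≡ 1 mod 4, sign kept]
  = (19/33)    [217 ≡ 19 mod 33]
  = (33/19)    [QR: 33 ≡ 1 mod 4, sign kept]
  = (14/19)    [33 ≡ 14 mod 19]
  = -(7/19)    [19 ≡ 3 mod 8 ⇒ (2/19) = -1]
  = (19/7)    [QR: both ≡ 3 mod 4, sign flips]
  = (5/7)    [19 ≡ 5 mod 7]
  = (7/5)    [QR: 5 ≡ 1 mod 4, sign kept]
  = (2/5)    [7 ≡ 2 mod 5]
  = -(1/5)    [5 ≡ 5 mod 8 ⇒ (2/5) = -1]
  = -1    [(1/5) = 1]
Second factor (50/217):
(50/217)
  = (25/217)    [217 ≡ 1 mod 8 ⇒ (2/217) = +1]
  = (217/25)    [QR: 25 ≡ 1 mod 4, sign kept]
  = (17/25)    [217 ≡ 17 mod 25]
  = (25/17)    [QR: 17 ≡ 1 mod 4, sign kept]
  = (8/17)    [25 ≡ 8 mod 17]
  = (1/17)    [17 ≡ 1 mod 8 ⇒ (2/17)^3 = +1]
  = 1    [(1/17) = 1]
Product: (-1)·(1) = -1.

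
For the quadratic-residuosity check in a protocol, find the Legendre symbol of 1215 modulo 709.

(1215 / 709)
  = (506 / 709)    [1215 ≡ 506 mod 709]
  = -(253 / 709)    [709 ≡ 5 mod 8 ⇒ (2 / 709) = -1]
  = -(709 / 253)    [QR: 253 ≡ 1 mod 4, sign kept]
  = -(203 / 253)    [709 ≡ 203 mod 253]
  = -(253 / 203)    [QR: 253 ≡ 1 mod 4, sign kept]
  = -(50 / 203)    [253 ≡ 50 mod 203]
  = (25 / 203)    [203 ≡ 3 mod 8 ⇒ (2 / 203) = -1]
  = (203 / 25)    [QR: 25 ≡ 1 mod 4, sign kept]
  = (3 / 25)    [203 ≡ 3 mod 25]
  = (25 / 3)    [QR: 25 ≡ 1 mod 4, sign kept]
  = (1 / 3)    [25 ≡ 1 mod 3]
  = 1    [(1 / 3) = 1]

1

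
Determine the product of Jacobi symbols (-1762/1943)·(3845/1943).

-1

By multiplicativity, (-1762·3845/1943) = (-1762/1943)·(3845/1943).
First factor (-1762/1943):
(-1762/1943)
  = (181/1943)    [-1762 ≡ 181 mod 1943]
  = (1943/181)    [QR: 181 ≡ 1 mod 4, sign kept]
  = (133/181)    [1943 ≡ 133 mod 181]
  = (181/133)    [QR: 133 ≡ 1 mod 4, sign kept]
  = (48/133)    [181 ≡ 48 mod 133]
  = (3/133)    [133 ≡ 5 mod 8 ⇒ (2/133)^4 = +1]
  = (133/3)    [QR: 133 ≡ 1 mod 4, sign kept]
  = (1/3)    [133 ≡ 1 mod 3]
  = 1    [(1/3) = 1]
Second factor (3845/1943):
(3845/1943)
  = (1902/1943)    [3845 ≡ 1902 mod 1943]
  = (951/1943)    [1943 ≡ 7 mod 8 ⇒ (2/1943) = +1]
  = -(1943/951)    [QR: both ≡ 3 mod 4, sign flips]
  = -(41/951)    [1943 ≡ 41 mod 951]
  = -(951/41)    [QR: 41 ≡ 1 mod 4, sign kept]
  = -(8/41)    [951 ≡ 8 mod 41]
  = -(1/41)    [41 ≡ 1 mod 8 ⇒ (2/41)^3 = +1]
  = -1    [(1/41) = 1]
Product: (1)·(-1) = -1.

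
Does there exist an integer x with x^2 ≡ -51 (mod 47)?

(-51/47)
  = -(51/47)    [47 ≡ 3 mod 4 ⇒ (-1/47) = -1]
  = -(4/47)    [51 ≡ 4 mod 47]
  = -(1/47)    [47 ≡ 7 mod 8 ⇒ (2/47)^2 = +1]
  = -1    [(1/47) = 1]
The Legendre symbol is -1, so x^2 ≡ -51 (mod 47) has no solution.

no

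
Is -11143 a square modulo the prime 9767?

yes

(-11143/9767)
  = (8391/9767)    [-11143 ≡ 8391 mod 9767]
  = -(9767/8391)    [QR: both ≡ 3 mod 4, sign flips]
  = -(1376/8391)    [9767 ≡ 1376 mod 8391]
  = -(43/8391)    [8391 ≡ 7 mod 8 ⇒ (2/8391)^5 = +1]
  = (8391/43)    [QR: both ≡ 3 mod 4, sign flips]
  = (6/43)    [8391 ≡ 6 mod 43]
  = -(3/43)    [43 ≡ 3 mod 8 ⇒ (2/43) = -1]
  = (43/3)    [QR: both ≡ 3 mod 4, sign flips]
  = (1/3)    [43 ≡ 1 mod 3]
  = 1    [(1/3) = 1]
(-11143/9767) = 1, and 9767 is prime, so -11143 is a quadratic residue mod 9767.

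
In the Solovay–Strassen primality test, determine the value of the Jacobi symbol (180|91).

Reduce the numerator: 180 ≡ 89 (mod 91), so (180|91) = (89|91).
89 ≡ 1 (mod 4), so quadratic reciprocity gives (89|91) = (91|89). Reduce: 91 ≡ 2 (mod 89). Now have (2|89).
Factor out 2: 2 = 2. Since 89 ≡ 1 (mod 8), (2|89) = +1. Now have (1|89).
(1|89) = 1. Collecting the sign factors: 1.

1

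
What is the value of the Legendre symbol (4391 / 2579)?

1

Reduce the numerator: 4391 ≡ 1812 (mod 2579), so (4391 / 2579) = (1812 / 2579).
Factor out 2: 1812 = 2^2·453. Since 2579 ≡ 3 (mod 8), (2 / 2579) = -1, and (2 / 2579)^2 = +1. Now have (453 / 2579).
453 ≡ 1 (mod 4), so quadratic reciprocity gives (453 / 2579) = (2579 / 453). Reduce: 2579 ≡ 314 (mod 453). Now have (314 / 453).
Factor out 2: 314 = 2·157. Since 453 ≡ 5 (mod 8), (2 / 453) = -1. Now have -(157 / 453).
157 ≡ 1 (mod 4), so quadratic reciprocity gives (157 / 453) = (453 / 157). Reduce: 453 ≡ 139 (mod 157). Now have -(139 / 157).
157 ≡ 1 (mod 4), so quadratic reciprocity gives (139 / 157) = (157 / 139). Reduce: 157 ≡ 18 (mod 139). Now have -(18 / 139).
Factor out 2: 18 = 2·9. Since 139 ≡ 3 (mod 8), (2 / 139) = -1. Now have (9 / 139).
9 ≡ 1 (mod 4), so quadratic reciprocity gives (9 / 139) = (139 / 9). Reduce: 139 ≡ 4 (mod 9). Now have (4 / 9).
Factor out 2: 4 = 2^2. Since 9 ≡ 1 (mod 8), (2 / 9) = +1, and (2 / 9)^2 = +1. Now have (1 / 9).
(1 / 9) = 1. Collecting the sign factors: 1.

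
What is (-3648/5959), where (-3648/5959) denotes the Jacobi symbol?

Reduce the numerator: -3648 ≡ 2311 (mod 5959), so (-3648/5959) = (2311/5959).
Both 2311 ≡ 3 and 5959 ≡ 3 (mod 4), so reciprocity gives (2311/5959) = -(5959/2311). Reduce: 5959 ≡ 1337 (mod 2311). Now have -(1337/2311).
1337 ≡ 1 (mod 4), so quadratic reciprocity gives (1337/2311) = (2311/1337). Reduce: 2311 ≡ 974 (mod 1337). Now have -(974/1337).
Factor out 2: 974 = 2·487. Since 1337 ≡ 1 (mod 8), (2/1337) = +1. Now have -(487/1337).
1337 ≡ 1 (mod 4), so quadratic reciprocity gives (487/1337) = (1337/487). Reduce: 1337 ≡ 363 (mod 487). Now have -(363/487).
Both 363 ≡ 3 and 487 ≡ 3 (mod 4), so reciprocity gives (363/487) = -(487/363). Reduce: 487 ≡ 124 (mod 363). Now have (124/363).
Factor out 2: 124 = 2^2·31. Since 363 ≡ 3 (mod 8), (2/363) = -1, and (2/363)^2 = +1. Now have (31/363).
Both 31 ≡ 3 and 363 ≡ 3 (mod 4), so reciprocity gives (31/363) = -(363/31). Reduce: 363 ≡ 22 (mod 31). Now have -(22/31).
Factor out 2: 22 = 2·11. Since 31 ≡ 7 (mod 8), (2/31) = +1. Now have -(11/31).
Both 11 ≡ 3 and 31 ≡ 3 (mod 4), so reciprocity gives (11/31) = -(31/11). Reduce: 31 ≡ 9 (mod 11). Now have (9/11).
9 ≡ 1 (mod 4), so quadratic reciprocity gives (9/11) = (11/9). Reduce: 11 ≡ 2 (mod 9). Now have (2/9).
Factor out 2: 2 = 2. Since 9 ≡ 1 (mod 8), (2/9) = +1. Now have (1/9).
(1/9) = 1. Collecting the sign factors: 1.

1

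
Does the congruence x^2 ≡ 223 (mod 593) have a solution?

593 ≡ 1 (mod 4), so quadratic reciprocity gives (223/593) = (593/223). Reduce: 593 ≡ 147 (mod 223). Now have (147/223).
Both 147 ≡ 3 and 223 ≡ 3 (mod 4), so reciprocity gives (147/223) = -(223/147). Reduce: 223 ≡ 76 (mod 147). Now have -(76/147).
Factor out 2: 76 = 2^2·19. Since 147 ≡ 3 (mod 8), (2/147) = -1, and (2/147)^2 = +1. Now have -(19/147).
Both 19 ≡ 3 and 147 ≡ 3 (mod 4), so reciprocity gives (19/147) = -(147/19). Reduce: 147 ≡ 14 (mod 19). Now have (14/19).
Factor out 2: 14 = 2·7. Since 19 ≡ 3 (mod 8), (2/19) = -1. Now have -(7/19).
Both 7 ≡ 3 and 19 ≡ 3 (mod 4), so reciprocity gives (7/19) = -(19/7). Reduce: 19 ≡ 5 (mod 7). Now have (5/7).
5 ≡ 1 (mod 4), so quadratic reciprocity gives (5/7) = (7/5). Reduce: 7 ≡ 2 (mod 5). Now have (2/5).
Factor out 2: 2 = 2. Since 5 ≡ 5 (mod 8), (2/5) = -1. Now have -(1/5).
(1/5) = 1. Collecting the sign factors: -1.
(223/593) = -1, and 593 is prime, so 223 is not a quadratic residue mod 593.

no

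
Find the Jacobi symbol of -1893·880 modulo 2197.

-1

By multiplicativity, (-1893·880|2197) = (-1893|2197)·(880|2197).
First factor (-1893|2197):
(-1893|2197)
  = (304|2197)    [-1893 ≡ 304 mod 2197]
  = (19|2197)    [2197 ≡ 5 mod 8 ⇒ (2|2197)^4 = +1]
  = (2197|19)    [QR: 2197 ≡ 1 mod 4, sign kept]
  = (12|19)    [2197 ≡ 12 mod 19]
  = (3|19)    [19 ≡ 3 mod 8 ⇒ (2|19)^2 = +1]
  = -(19|3)    [QR: both ≡ 3 mod 4, sign flips]
  = -(1|3)    [19 ≡ 1 mod 3]
  = -1    [(1|3) = 1]
Second factor (880|2197):
(880|2197)
  = (55|2197)    [2197 ≡ 5 mod 8 ⇒ (2|2197)^4 = +1]
  = (2197|55)    [QR: 2197 ≡ 1 mod 4, sign kept]
  = (52|55)    [2197 ≡ 52 mod 55]
  = (13|55)    [55 ≡ 7 mod 8 ⇒ (2|55)^2 = +1]
  = (55|13)    [QR: 13 ≡ 1 mod 4, sign kept]
  = (3|13)    [55 ≡ 3 mod 13]
  = (13|3)    [QR: 13 ≡ 1 mod 4, sign kept]
  = (1|3)    [13 ≡ 1 mod 3]
  = 1    [(1|3) = 1]
Product: (-1)·(1) = -1.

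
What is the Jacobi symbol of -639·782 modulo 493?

By multiplicativity, (-639·782/493) = (-639/493)·(782/493).
First factor (-639/493):
Reduce the numerator: -639 ≡ 347 (mod 493), so (-639/493) = (347/493).
493 ≡ 1 (mod 4), so quadratic reciprocity gives (347/493) = (493/347). Reduce: 493 ≡ 146 (mod 347). Now have (146/347).
Factor out 2: 146 = 2·73. Since 347 ≡ 3 (mod 8), (2/347) = -1. Now have -(73/347).
73 ≡ 1 (mod 4), so quadratic reciprocity gives (73/347) = (347/73). Reduce: 347 ≡ 55 (mod 73). Now have -(55/73).
73 ≡ 1 (mod 4), so quadratic reciprocity gives (55/73) = (73/55). Reduce: 73 ≡ 18 (mod 55). Now have -(18/55).
Factor out 2: 18 = 2·9. Since 55 ≡ 7 (mod 8), (2/55) = +1. Now have -(9/55).
9 ≡ 1 (mod 4), so quadratic reciprocity gives (9/55) = (55/9). Reduce: 55 ≡ 1 (mod 9). Now have -(1/9).
(1/9) = 1. Collecting the sign factors: -1.
Second factor (782/493):
Reduce the numerator: 782 ≡ 289 (mod 493), so (782/493) = (289/493).
289 ≡ 1 (mod 4), so quadratic reciprocity gives (289/493) = (493/289). Reduce: 493 ≡ 204 (mod 289). Now have (204/289).
Factor out 2: 204 = 2^2·51. Since 289 ≡ 1 (mod 8), (2/289) = +1, and (2/289)^2 = +1. Now have (51/289).
289 ≡ 1 (mod 4), so quadratic reciprocity gives (51/289) = (289/51). Reduce: 289 ≡ 34 (mod 51). Now have (34/51).
Factor out 2: 34 = 2·17. Since 51 ≡ 3 (mod 8), (2/51) = -1. Now have -(17/51).
17 ≡ 1 (mod 4), so quadratic reciprocity gives (17/51) = (51/17). Reduce: 51 ≡ 0 (mod 17). Now have -(0/17).
The numerator is now 0 with denominator 17 > 1: the symbol is 0.
Product: (-1)·(0) = 0.

0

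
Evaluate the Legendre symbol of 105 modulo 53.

1

(105/53)
  = (52/53)    [105 ≡ 52 mod 53]
  = (13/53)    [53 ≡ 5 mod 8 ⇒ (2/53)^2 = +1]
  = (53/13)    [QR: 13 ≡ 1 mod 4, sign kept]
  = (1/13)    [53 ≡ 1 mod 13]
  = 1    [(1/13) = 1]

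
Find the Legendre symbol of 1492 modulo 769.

-1

Reduce the numerator: 1492 ≡ 723 (mod 769), so (1492 / 769) = (723 / 769).
769 ≡ 1 (mod 4), so quadratic reciprocity gives (723 / 769) = (769 / 723). Reduce: 769 ≡ 46 (mod 723). Now have (46 / 723).
Factor out 2: 46 = 2·23. Since 723 ≡ 3 (mod 8), (2 / 723) = -1. Now have -(23 / 723).
Both 23 ≡ 3 and 723 ≡ 3 (mod 4), so reciprocity gives (23 / 723) = -(723 / 23). Reduce: 723 ≡ 10 (mod 23). Now have (10 / 23).
Factor out 2: 10 = 2·5. Since 23 ≡ 7 (mod 8), (2 / 23) = +1. Now have (5 / 23).
5 ≡ 1 (mod 4), so quadratic reciprocity gives (5 / 23) = (23 / 5). Reduce: 23 ≡ 3 (mod 5). Now have (3 / 5).
5 ≡ 1 (mod 4), so quadratic reciprocity gives (3 / 5) = (5 / 3). Reduce: 5 ≡ 2 (mod 3). Now have (2 / 3).
Factor out 2: 2 = 2. Since 3 ≡ 3 (mod 8), (2 / 3) = -1. Now have -(1 / 3).
(1 / 3) = 1. Collecting the sign factors: -1.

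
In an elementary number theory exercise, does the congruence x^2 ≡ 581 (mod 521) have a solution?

(581/521)
  = (60/521)    [581 ≡ 60 mod 521]
  = (15/521)    [521 ≡ 1 mod 8 ⇒ (2/521)^2 = +1]
  = (521/15)    [QR: 521 ≡ 1 mod 4, sign kept]
  = (11/15)    [521 ≡ 11 mod 15]
  = -(15/11)    [QR: both ≡ 3 mod 4, sign flips]
  = -(4/11)    [15 ≡ 4 mod 11]
  = -(1/11)    [11 ≡ 3 mod 8 ⇒ (2/11)^2 = +1]
  = -1    [(1/11) = 1]
(581/521) = -1, and 521 is prime, so 581 is not a quadratic residue mod 521.

no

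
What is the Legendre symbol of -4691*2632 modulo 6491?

-1

By multiplicativity, (-4691·2632/6491) = (-4691/6491)·(2632/6491).
First factor (-4691/6491):
Pull out -1: (-4691/6491) = (-1/6491)·(4691/6491). Since 6491 ≡ 3 (mod 4), (-1/6491) = -1. Now have -(4691/6491).
Both 4691 ≡ 3 and 6491 ≡ 3 (mod 4), so reciprocity gives (4691/6491) = -(6491/4691). Reduce: 6491 ≡ 1800 (mod 4691). Now have (1800/4691).
Factor out 2: 1800 = 2^3·225. Since 4691 ≡ 3 (mod 8), (2/4691) = -1, and (2/4691)^3 = -1. Now have -(225/4691).
225 ≡ 1 (mod 4), so quadratic reciprocity gives (225/4691) = (4691/225). Reduce: 4691 ≡ 191 (mod 225). Now have -(191/225).
225 ≡ 1 (mod 4), so quadratic reciprocity gives (191/225) = (225/191). Reduce: 225 ≡ 34 (mod 191). Now have -(34/191).
Factor out 2: 34 = 2·17. Since 191 ≡ 7 (mod 8), (2/191) = +1. Now have -(17/191).
17 ≡ 1 (mod 4), so quadratic reciprocity gives (17/191) = (191/17). Reduce: 191 ≡ 4 (mod 17). Now have -(4/17).
Factor out 2: 4 = 2^2. Since 17 ≡ 1 (mod 8), (2/17) = +1, and (2/17)^2 = +1. Now have -(1/17).
(1/17) = 1. Collecting the sign factors: -1.
Second factor (2632/6491):
Factor out 2: 2632 = 2^3·329. Since 6491 ≡ 3 (mod 8), (2/6491) = -1, and (2/6491)^3 = -1. Now have -(329/6491).
329 ≡ 1 (mod 4), so quadratic reciprocity gives (329/6491) = (6491/329). Reduce: 6491 ≡ 240 (mod 329). Now have -(240/329).
Factor out 2: 240 = 2^4·15. Since 329 ≡ 1 (mod 8), (2/329) = +1, and (2/329)^4 = +1. Now have -(15/329).
329 ≡ 1 (mod 4), so quadratic reciprocity gives (15/329) = (329/15). Reduce: 329 ≡ 14 (mod 15). Now have -(14/15).
Factor out 2: 14 = 2·7. Since 15 ≡ 7 (mod 8), (2/15) = +1. Now have -(7/15).
Both 7 ≡ 3 and 15 ≡ 3 (mod 4), so reciprocity gives (7/15) = -(15/7). Reduce: 15 ≡ 1 (mod 7). Now have (1/7).
(1/7) = 1. Collecting the sign factors: 1.
Product: (-1)·(1) = -1.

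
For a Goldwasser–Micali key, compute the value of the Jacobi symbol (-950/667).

Reduce the numerator: -950 ≡ 384 (mod 667), so (-950/667) = (384/667).
Factor out 2: 384 = 2^7·3. Since 667 ≡ 3 (mod 8), (2/667) = -1, and (2/667)^7 = -1. Now have -(3/667).
Both 3 ≡ 3 and 667 ≡ 3 (mod 4), so reciprocity gives (3/667) = -(667/3). Reduce: 667 ≡ 1 (mod 3). Now have (1/3).
(1/3) = 1. Collecting the sign factors: 1.

1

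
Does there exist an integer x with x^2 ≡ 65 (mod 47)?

Reduce the numerator: 65 ≡ 18 (mod 47), so (65/47) = (18/47).
Factor out 2: 18 = 2·9. Since 47 ≡ 7 (mod 8), (2/47) = +1. Now have (9/47).
9 ≡ 1 (mod 4), so quadratic reciprocity gives (9/47) = (47/9). Reduce: 47 ≡ 2 (mod 9). Now have (2/9).
Factor out 2: 2 = 2. Since 9 ≡ 1 (mod 8), (2/9) = +1. Now have (1/9).
(1/9) = 1. Collecting the sign factors: 1.
(65/47) = 1, and 47 is prime, so 65 is a quadratic residue mod 47.

yes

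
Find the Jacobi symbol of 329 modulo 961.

329 ≡ 1 (mod 4), so quadratic reciprocity gives (329|961) = (961|329). Reduce: 961 ≡ 303 (mod 329). Now have (303|329).
329 ≡ 1 (mod 4), so quadratic reciprocity gives (303|329) = (329|303). Reduce: 329 ≡ 26 (mod 303). Now have (26|303).
Factor out 2: 26 = 2·13. Since 303 ≡ 7 (mod 8), (2|303) = +1. Now have (13|303).
13 ≡ 1 (mod 4), so quadratic reciprocity gives (13|303) = (303|13). Reduce: 303 ≡ 4 (mod 13). Now have (4|13).
Factor out 2: 4 = 2^2. Since 13 ≡ 5 (mod 8), (2|13) = -1, and (2|13)^2 = +1. Now have (1|13).
(1|13) = 1. Collecting the sign factors: 1.

1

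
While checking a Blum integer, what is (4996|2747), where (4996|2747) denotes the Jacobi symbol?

Reduce the numerator: 4996 ≡ 2249 (mod 2747), so (4996|2747) = (2249|2747).
2249 ≡ 1 (mod 4), so quadratic reciprocity gives (2249|2747) = (2747|2249). Reduce: 2747 ≡ 498 (mod 2249). Now have (498|2249).
Factor out 2: 498 = 2·249. Since 2249 ≡ 1 (mod 8), (2|2249) = +1. Now have (249|2249).
249 ≡ 1 (mod 4), so quadratic reciprocity gives (249|2249) = (2249|249). Reduce: 2249 ≡ 8 (mod 249). Now have (8|249).
Factor out 2: 8 = 2^3. Since 249 ≡ 1 (mod 8), (2|249) = +1, and (2|249)^3 = +1. Now have (1|249).
(1|249) = 1. Collecting the sign factors: 1.

1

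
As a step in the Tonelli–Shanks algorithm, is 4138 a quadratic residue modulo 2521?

(4138/2521)
  = (1617/2521)    [4138 ≡ 1617 mod 2521]
  = (2521/1617)    [QR: 1617 ≡ 1 mod 4, sign kept]
  = (904/1617)    [2521 ≡ 904 mod 1617]
  = (113/1617)    [1617 ≡ 1 mod 8 ⇒ (2/1617)^3 = +1]
  = (1617/113)    [QR: 113 ≡ 1 mod 4, sign kept]
  = (35/113)    [1617 ≡ 35 mod 113]
  = (113/35)    [QR: 113 ≡ 1 mod 4, sign kept]
  = (8/35)    [113 ≡ 8 mod 35]
  = -(1/35)    [35 ≡ 3 mod 8 ⇒ (2/35)^3 = -1]
  = -1    [(1/35) = 1]
(4138/2521) = -1, and 2521 is prime, so 4138 is not a quadratic residue mod 2521.

no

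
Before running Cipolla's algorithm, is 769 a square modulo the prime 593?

no

Reduce the numerator: 769 ≡ 176 (mod 593), so (769/593) = (176/593).
Factor out 2: 176 = 2^4·11. Since 593 ≡ 1 (mod 8), (2/593) = +1, and (2/593)^4 = +1. Now have (11/593).
593 ≡ 1 (mod 4), so quadratic reciprocity gives (11/593) = (593/11). Reduce: 593 ≡ 10 (mod 11). Now have (10/11).
Factor out 2: 10 = 2·5. Since 11 ≡ 3 (mod 8), (2/11) = -1. Now have -(5/11).
5 ≡ 1 (mod 4), so quadratic reciprocity gives (5/11) = (11/5). Reduce: 11 ≡ 1 (mod 5). Now have -(1/5).
(1/5) = 1. Collecting the sign factors: -1.
(769/593) = -1, and 593 is prime, so 769 is not a quadratic residue mod 593.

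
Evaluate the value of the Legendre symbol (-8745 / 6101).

(-8745 / 6101)
  = (8745 / 6101)    [6101 ≡ 1 mod 4 ⇒ (-1 / 6101) = +1]
  = (2644 / 6101)    [8745 ≡ 2644 mod 6101]
  = (661 / 6101)    [6101 ≡ 5 mod 8 ⇒ (2 / 6101)^2 = +1]
  = (6101 / 661)    [QR: 661 ≡ 1 mod 4, sign kept]
  = (152 / 661)    [6101 ≡ 152 mod 661]
  = -(19 / 661)    [661 ≡ 5 mod 8 ⇒ (2 / 661)^3 = -1]
  = -(661 / 19)    [QR: 661 ≡ 1 mod 4, sign kept]
  = -(15 / 19)    [661 ≡ 15 mod 19]
  = (19 / 15)    [QR: both ≡ 3 mod 4, sign flips]
  = (4 / 15)    [19 ≡ 4 mod 15]
  = (1 / 15)    [15 ≡ 7 mod 8 ⇒ (2 / 15)^2 = +1]
  = 1    [(1 / 15) = 1]

1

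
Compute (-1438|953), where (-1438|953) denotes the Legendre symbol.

1

Reduce the numerator: -1438 ≡ 468 (mod 953), so (-1438|953) = (468|953).
Factor out 2: 468 = 2^2·117. Since 953 ≡ 1 (mod 8), (2|953) = +1, and (2|953)^2 = +1. Now have (117|953).
117 ≡ 1 (mod 4), so quadratic reciprocity gives (117|953) = (953|117). Reduce: 953 ≡ 17 (mod 117). Now have (17|117).
17 ≡ 1 (mod 4), so quadratic reciprocity gives (17|117) = (117|17). Reduce: 117 ≡ 15 (mod 17). Now have (15|17).
17 ≡ 1 (mod 4), so quadratic reciprocity gives (15|17) = (17|15). Reduce: 17 ≡ 2 (mod 15). Now have (2|15).
Factor out 2: 2 = 2. Since 15 ≡ 7 (mod 8), (2|15) = +1. Now have (1|15).
(1|15) = 1. Collecting the sign factors: 1.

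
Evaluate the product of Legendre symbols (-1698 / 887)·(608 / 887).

1

By multiplicativity, (-1698·608 / 887) = (-1698 / 887)·(608 / 887).
First factor (-1698 / 887):
Reduce the numerator: -1698 ≡ 76 (mod 887), so (-1698 / 887) = (76 / 887).
Factor out 2: 76 = 2^2·19. Since 887 ≡ 7 (mod 8), (2 / 887) = +1, and (2 / 887)^2 = +1. Now have (19 / 887).
Both 19 ≡ 3 and 887 ≡ 3 (mod 4), so reciprocity gives (19 / 887) = -(887 / 19). Reduce: 887 ≡ 13 (mod 19). Now have -(13 / 19).
13 ≡ 1 (mod 4), so quadratic reciprocity gives (13 / 19) = (19 / 13). Reduce: 19 ≡ 6 (mod 13). Now have -(6 / 13).
Factor out 2: 6 = 2·3. Since 13 ≡ 5 (mod 8), (2 / 13) = -1. Now have (3 / 13).
13 ≡ 1 (mod 4), so quadratic reciprocity gives (3 / 13) = (13 / 3). Reduce: 13 ≡ 1 (mod 3). Now have (1 / 3).
(1 / 3) = 1. Collecting the sign factors: 1.
Second factor (608 / 887):
Factor out 2: 608 = 2^5·19. Since 887 ≡ 7 (mod 8), (2 / 887) = +1, and (2 / 887)^5 = +1. Now have (19 / 887).
Both 19 ≡ 3 and 887 ≡ 3 (mod 4), so reciprocity gives (19 / 887) = -(887 / 19). Reduce: 887 ≡ 13 (mod 19). Now have -(13 / 19).
13 ≡ 1 (mod 4), so quadratic reciprocity gives (13 / 19) = (19 / 13). Reduce: 19 ≡ 6 (mod 13). Now have -(6 / 13).
Factor out 2: 6 = 2·3. Since 13 ≡ 5 (mod 8), (2 / 13) = -1. Now have (3 / 13).
13 ≡ 1 (mod 4), so quadratic reciprocity gives (3 / 13) = (13 / 3). Reduce: 13 ≡ 1 (mod 3). Now have (1 / 3).
(1 / 3) = 1. Collecting the sign factors: 1.
Product: (1)·(1) = 1.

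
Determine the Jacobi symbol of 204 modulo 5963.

Factor out 2: 204 = 2^2·51. Since 5963 ≡ 3 (mod 8), (2/5963) = -1, and (2/5963)^2 = +1. Now have (51/5963).
Both 51 ≡ 3 and 5963 ≡ 3 (mod 4), so reciprocity gives (51/5963) = -(5963/51). Reduce: 5963 ≡ 47 (mod 51). Now have -(47/51).
Both 47 ≡ 3 and 51 ≡ 3 (mod 4), so reciprocity gives (47/51) = -(51/47). Reduce: 51 ≡ 4 (mod 47). Now have (4/47).
Factor out 2: 4 = 2^2. Since 47 ≡ 7 (mod 8), (2/47) = +1, and (2/47)^2 = +1. Now have (1/47).
(1/47) = 1. Collecting the sign factors: 1.

1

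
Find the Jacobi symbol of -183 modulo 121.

Reduce the numerator: -183 ≡ 59 (mod 121), so (-183/121) = (59/121).
121 ≡ 1 (mod 4), so quadratic reciprocity gives (59/121) = (121/59). Reduce: 121 ≡ 3 (mod 59). Now have (3/59).
Both 3 ≡ 3 and 59 ≡ 3 (mod 4), so reciprocity gives (3/59) = -(59/3). Reduce: 59 ≡ 2 (mod 3). Now have -(2/3).
Factor out 2: 2 = 2. Since 3 ≡ 3 (mod 8), (2/3) = -1. Now have (1/3).
(1/3) = 1. Collecting the sign factors: 1.

1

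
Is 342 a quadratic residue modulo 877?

Factor out 2: 342 = 2·171. Since 877 ≡ 5 (mod 8), (2|877) = -1. Now have -(171|877).
877 ≡ 1 (mod 4), so quadratic reciprocity gives (171|877) = (877|171). Reduce: 877 ≡ 22 (mod 171). Now have -(22|171).
Factor out 2: 22 = 2·11. Since 171 ≡ 3 (mod 8), (2|171) = -1. Now have (11|171).
Both 11 ≡ 3 and 171 ≡ 3 (mod 4), so reciprocity gives (11|171) = -(171|11). Reduce: 171 ≡ 6 (mod 11). Now have -(6|11).
Factor out 2: 6 = 2·3. Since 11 ≡ 3 (mod 8), (2|11) = -1. Now have (3|11).
Both 3 ≡ 3 and 11 ≡ 3 (mod 4), so reciprocity gives (3|11) = -(11|3). Reduce: 11 ≡ 2 (mod 3). Now have -(2|3).
Factor out 2: 2 = 2. Since 3 ≡ 3 (mod 8), (2|3) = -1. Now have (1|3).
(1|3) = 1. Collecting the sign factors: 1.
The Legendre symbol is 1, so x^2 ≡ 342 (mod 877) has solution.

yes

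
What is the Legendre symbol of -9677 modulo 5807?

1

Pull out -1: (-9677/5807) = (-1/5807)·(9677/5807). Since 5807 ≡ 3 (mod 4), (-1/5807) = -1. Now have -(9677/5807).
Reduce the numerator: 9677 ≡ 3870 (mod 5807), so (9677/5807) = (3870/5807).
Factor out 2: 3870 = 2·1935. Since 5807 ≡ 7 (mod 8), (2/5807) = +1. Now have -(1935/5807).
Both 1935 ≡ 3 and 5807 ≡ 3 (mod 4), so reciprocity gives (1935/5807) = -(5807/1935). Reduce: 5807 ≡ 2 (mod 1935). Now have (2/1935).
Factor out 2: 2 = 2. Since 1935 ≡ 7 (mod 8), (2/1935) = +1. Now have (1/1935).
(1/1935) = 1. Collecting the sign factors: 1.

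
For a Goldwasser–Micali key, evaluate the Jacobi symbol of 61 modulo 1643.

1

(61 / 1643)
  = (1643 / 61)    [QR: 61 ≡ 1 mod 4, sign kept]
  = (57 / 61)    [1643 ≡ 57 mod 61]
  = (61 / 57)    [QR: 57 ≡ 1 mod 4, sign kept]
  = (4 / 57)    [61 ≡ 4 mod 57]
  = (1 / 57)    [57 ≡ 1 mod 8 ⇒ (2 / 57)^2 = +1]
  = 1    [(1 / 57) = 1]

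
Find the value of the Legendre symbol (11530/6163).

Reduce the numerator: 11530 ≡ 5367 (mod 6163), so (11530/6163) = (5367/6163).
Both 5367 ≡ 3 and 6163 ≡ 3 (mod 4), so reciprocity gives (5367/6163) = -(6163/5367). Reduce: 6163 ≡ 796 (mod 5367). Now have -(796/5367).
Factor out 2: 796 = 2^2·199. Since 5367 ≡ 7 (mod 8), (2/5367) = +1, and (2/5367)^2 = +1. Now have -(199/5367).
Both 199 ≡ 3 and 5367 ≡ 3 (mod 4), so reciprocity gives (199/5367) = -(5367/199). Reduce: 5367 ≡ 193 (mod 199). Now have (193/199).
193 ≡ 1 (mod 4), so quadratic reciprocity gives (193/199) = (199/193). Reduce: 199 ≡ 6 (mod 193). Now have (6/193).
Factor out 2: 6 = 2·3. Since 193 ≡ 1 (mod 8), (2/193) = +1. Now have (3/193).
193 ≡ 1 (mod 4), so quadratic reciprocity gives (3/193) = (193/3). Reduce: 193 ≡ 1 (mod 3). Now have (1/3).
(1/3) = 1. Collecting the sign factors: 1.

1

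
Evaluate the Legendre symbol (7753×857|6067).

1

By multiplicativity, (7753·857|6067) = (7753|6067)·(857|6067).
First factor (7753|6067):
Reduce the numerator: 7753 ≡ 1686 (mod 6067), so (7753|6067) = (1686|6067).
Factor out 2: 1686 = 2·843. Since 6067 ≡ 3 (mod 8), (2|6067) = -1. Now have -(843|6067).
Both 843 ≡ 3 and 6067 ≡ 3 (mod 4), so reciprocity gives (843|6067) = -(6067|843). Reduce: 6067 ≡ 166 (mod 843). Now have (166|843).
Factor out 2: 166 = 2·83. Since 843 ≡ 3 (mod 8), (2|843) = -1. Now have -(83|843).
Both 83 ≡ 3 and 843 ≡ 3 (mod 4), so reciprocity gives (83|843) = -(843|83). Reduce: 843 ≡ 13 (mod 83). Now have (13|83).
13 ≡ 1 (mod 4), so quadratic reciprocity gives (13|83) = (83|13). Reduce: 83 ≡ 5 (mod 13). Now have (5|13).
5 ≡ 1 (mod 4), so quadratic reciprocity gives (5|13) = (13|5). Reduce: 13 ≡ 3 (mod 5). Now have (3|5).
5 ≡ 1 (mod 4), so quadratic reciprocity gives (3|5) = (5|3). Reduce: 5 ≡ 2 (mod 3). Now have (2|3).
Factor out 2: 2 = 2. Since 3 ≡ 3 (mod 8), (2|3) = -1. Now have -(1|3).
(1|3) = 1. Collecting the sign factors: -1.
Second factor (857|6067):
857 ≡ 1 (mod 4), so quadratic reciprocity gives (857|6067) = (6067|857). Reduce: 6067 ≡ 68 (mod 857). Now have (68|857).
Factor out 2: 68 = 2^2·17. Since 857 ≡ 1 (mod 8), (2|857) = +1, and (2|857)^2 = +1. Now have (17|857).
17 ≡ 1 (mod 4), so quadratic reciprocity gives (17|857) = (857|17). Reduce: 857 ≡ 7 (mod 17). Now have (7|17).
17 ≡ 1 (mod 4), so quadratic reciprocity gives (7|17) = (17|7). Reduce: 17 ≡ 3 (mod 7). Now have (3|7).
Both 3 ≡ 3 and 7 ≡ 3 (mod 4), so reciprocity gives (3|7) = -(7|3). Reduce: 7 ≡ 1 (mod 3). Now have -(1|3).
(1|3) = 1. Collecting the sign factors: -1.
Product: (-1)·(-1) = 1.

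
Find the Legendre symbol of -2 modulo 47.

-1

(-2 / 47)
  = (45 / 47)    [-2 ≡ 45 mod 47]
  = (47 / 45)    [QR: 45 ≡ 1 mod 4, sign kept]
  = (2 / 45)    [47 ≡ 2 mod 45]
  = -(1 / 45)    [45 ≡ 5 mod 8 ⇒ (2 / 45) = -1]
  = -1    [(1 / 45) = 1]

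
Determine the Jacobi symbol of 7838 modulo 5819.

-1

(7838|5819)
  = (2019|5819)    [7838 ≡ 2019 mod 5819]
  = -(5819|2019)    [QR: both ≡ 3 mod 4, sign flips]
  = -(1781|2019)    [5819 ≡ 1781 mod 2019]
  = -(2019|1781)    [QR: 1781 ≡ 1 mod 4, sign kept]
  = -(238|1781)    [2019 ≡ 238 mod 1781]
  = (119|1781)    [1781 ≡ 5 mod 8 ⇒ (2|1781) = -1]
  = (1781|119)    [QR: 1781 ≡ 1 mod 4, sign kept]
  = (115|119)    [1781 ≡ 115 mod 119]
  = -(119|115)    [QR: both ≡ 3 mod 4, sign flips]
  = -(4|115)    [119 ≡ 4 mod 115]
  = -(1|115)    [115 ≡ 3 mod 8 ⇒ (2|115)^2 = +1]
  = -1    [(1|115) = 1]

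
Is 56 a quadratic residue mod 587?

(56/587)
  = -(7/587)    [587 ≡ 3 mod 8 ⇒ (2/587)^3 = -1]
  = (587/7)    [QR: both ≡ 3 mod 4, sign flips]
  = (6/7)    [587 ≡ 6 mod 7]
  = (3/7)    [7 ≡ 7 mod 8 ⇒ (2/7) = +1]
  = -(7/3)    [QR: both ≡ 3 mod 4, sign flips]
  = -(1/3)    [7 ≡ 1 mod 3]
  = -1    [(1/3) = 1]
The Legendre symbol is -1, so x^2 ≡ 56 (mod 587) has no solution.

no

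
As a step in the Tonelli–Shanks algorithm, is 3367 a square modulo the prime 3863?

Both 3367 ≡ 3 and 3863 ≡ 3 (mod 4), so reciprocity gives (3367|3863) = -(3863|3367). Reduce: 3863 ≡ 496 (mod 3367). Now have -(496|3367).
Factor out 2: 496 = 2^4·31. Since 3367 ≡ 7 (mod 8), (2|3367) = +1, and (2|3367)^4 = +1. Now have -(31|3367).
Both 31 ≡ 3 and 3367 ≡ 3 (mod 4), so reciprocity gives (31|3367) = -(3367|31). Reduce: 3367 ≡ 19 (mod 31). Now have (19|31).
Both 19 ≡ 3 and 31 ≡ 3 (mod 4), so reciprocity gives (19|31) = -(31|19). Reduce: 31 ≡ 12 (mod 19). Now have -(12|19).
Factor out 2: 12 = 2^2·3. Since 19 ≡ 3 (mod 8), (2|19) = -1, and (2|19)^2 = +1. Now have -(3|19).
Both 3 ≡ 3 and 19 ≡ 3 (mod 4), so reciprocity gives (3|19) = -(19|3). Reduce: 19 ≡ 1 (mod 3). Now have (1|3).
(1|3) = 1. Collecting the sign factors: 1.
(3367|3863) = 1, and 3863 is prime, so 3367 is a quadratic residue mod 3863.

yes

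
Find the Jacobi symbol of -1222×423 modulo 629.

By multiplicativity, (-1222·423|629) = (-1222|629)·(423|629).
First factor (-1222|629):
Reduce the numerator: -1222 ≡ 36 (mod 629), so (-1222|629) = (36|629).
Factor out 2: 36 = 2^2·9. Since 629 ≡ 5 (mod 8), (2|629) = -1, and (2|629)^2 = +1. Now have (9|629).
9 ≡ 1 (mod 4), so quadratic reciprocity gives (9|629) = (629|9). Reduce: 629 ≡ 8 (mod 9). Now have (8|9).
Factor out 2: 8 = 2^3. Since 9 ≡ 1 (mod 8), (2|9) = +1, and (2|9)^3 = +1. Now have (1|9).
(1|9) = 1. Collecting the sign factors: 1.
Second factor (423|629):
629 ≡ 1 (mod 4), so quadratic reciprocity gives (423|629) = (629|423). Reduce: 629 ≡ 206 (mod 423). Now have (206|423).
Factor out 2: 206 = 2·103. Since 423 ≡ 7 (mod 8), (2|423) = +1. Now have (103|423).
Both 103 ≡ 3 and 423 ≡ 3 (mod 4), so reciprocity gives (103|423) = -(423|103). Reduce: 423 ≡ 11 (mod 103). Now have -(11|103).
Both 11 ≡ 3 and 103 ≡ 3 (mod 4), so reciprocity gives (11|103) = -(103|11). Reduce: 103 ≡ 4 (mod 11). Now have (4|11).
Factor out 2: 4 = 2^2. Since 11 ≡ 3 (mod 8), (2|11) = -1, and (2|11)^2 = +1. Now have (1|11).
(1|11) = 1. Collecting the sign factors: 1.
Product: (1)·(1) = 1.

1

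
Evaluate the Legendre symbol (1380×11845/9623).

By multiplicativity, (1380·11845/9623) = (1380/9623)·(11845/9623).
First factor (1380/9623):
Factor out 2: 1380 = 2^2·345. Since 9623 ≡ 7 (mod 8), (2/9623) = +1, and (2/9623)^2 = +1. Now have (345/9623).
345 ≡ 1 (mod 4), so quadratic reciprocity gives (345/9623) = (9623/345). Reduce: 9623 ≡ 308 (mod 345). Now have (308/345).
Factor out 2: 308 = 2^2·77. Since 345 ≡ 1 (mod 8), (2/345) = +1, and (2/345)^2 = +1. Now have (77/345).
77 ≡ 1 (mod 4), so quadratic reciprocity gives (77/345) = (345/77). Reduce: 345 ≡ 37 (mod 77). Now have (37/77).
37 ≡ 1 (mod 4), so quadratic reciprocity gives (37/77) = (77/37). Reduce: 77 ≡ 3 (mod 37). Now have (3/37).
37 ≡ 1 (mod 4), so quadratic reciprocity gives (3/37) = (37/3). Reduce: 37 ≡ 1 (mod 3). Now have (1/3).
(1/3) = 1. Collecting the sign factors: 1.
Second factor (11845/9623):
Reduce the numerator: 11845 ≡ 2222 (mod 9623), so (11845/9623) = (2222/9623).
Factor out 2: 2222 = 2·1111. Since 9623 ≡ 7 (mod 8), (2/9623) = +1. Now have (1111/9623).
Both 1111 ≡ 3 and 9623 ≡ 3 (mod 4), so reciprocity gives (1111/9623) = -(9623/1111). Reduce: 9623 ≡ 735 (mod 1111). Now have -(735/1111).
Both 735 ≡ 3 and 1111 ≡ 3 (mod 4), so reciprocity gives (735/1111) = -(1111/735). Reduce: 1111 ≡ 376 (mod 735). Now have (376/735).
Factor out 2: 376 = 2^3·47. Since 735 ≡ 7 (mod 8), (2/735) = +1, and (2/735)^3 = +1. Now have (47/735).
Both 47 ≡ 3 and 735 ≡ 3 (mod 4), so reciprocity gives (47/735) = -(735/47). Reduce: 735 ≡ 30 (mod 47). Now have -(30/47).
Factor out 2: 30 = 2·15. Since 47 ≡ 7 (mod 8), (2/47) = +1. Now have -(15/47).
Both 15 ≡ 3 and 47 ≡ 3 (mod 4), so reciprocity gives (15/47) = -(47/15). Reduce: 47 ≡ 2 (mod 15). Now have (2/15).
Factor out 2: 2 = 2. Since 15 ≡ 7 (mod 8), (2/15) = +1. Now have (1/15).
(1/15) = 1. Collecting the sign factors: 1.
Product: (1)·(1) = 1.

1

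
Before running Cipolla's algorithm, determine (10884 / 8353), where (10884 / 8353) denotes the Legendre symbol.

Reduce the numerator: 10884 ≡ 2531 (mod 8353), so (10884 / 8353) = (2531 / 8353).
8353 ≡ 1 (mod 4), so quadratic reciprocity gives (2531 / 8353) = (8353 / 2531). Reduce: 8353 ≡ 760 (mod 2531). Now have (760 / 2531).
Factor out 2: 760 = 2^3·95. Since 2531 ≡ 3 (mod 8), (2 / 2531) = -1, and (2 / 2531)^3 = -1. Now have -(95 / 2531).
Both 95 ≡ 3 and 2531 ≡ 3 (mod 4), so reciprocity gives (95 / 2531) = -(2531 / 95). Reduce: 2531 ≡ 61 (mod 95). Now have (61 / 95).
61 ≡ 1 (mod 4), so quadratic reciprocity gives (61 / 95) = (95 / 61). Reduce: 95 ≡ 34 (mod 61). Now have (34 / 61).
Factor out 2: 34 = 2·17. Since 61 ≡ 5 (mod 8), (2 / 61) = -1. Now have -(17 / 61).
17 ≡ 1 (mod 4), so quadratic reciprocity gives (17 / 61) = (61 / 17). Reduce: 61 ≡ 10 (mod 17). Now have -(10 / 17).
Factor out 2: 10 = 2·5. Since 17 ≡ 1 (mod 8), (2 / 17) = +1. Now have -(5 / 17).
5 ≡ 1 (mod 4), so quadratic reciprocity gives (5 / 17) = (17 / 5). Reduce: 17 ≡ 2 (mod 5). Now have -(2 / 5).
Factor out 2: 2 = 2. Since 5 ≡ 5 (mod 8), (2 / 5) = -1. Now have (1 / 5).
(1 / 5) = 1. Collecting the sign factors: 1.

1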